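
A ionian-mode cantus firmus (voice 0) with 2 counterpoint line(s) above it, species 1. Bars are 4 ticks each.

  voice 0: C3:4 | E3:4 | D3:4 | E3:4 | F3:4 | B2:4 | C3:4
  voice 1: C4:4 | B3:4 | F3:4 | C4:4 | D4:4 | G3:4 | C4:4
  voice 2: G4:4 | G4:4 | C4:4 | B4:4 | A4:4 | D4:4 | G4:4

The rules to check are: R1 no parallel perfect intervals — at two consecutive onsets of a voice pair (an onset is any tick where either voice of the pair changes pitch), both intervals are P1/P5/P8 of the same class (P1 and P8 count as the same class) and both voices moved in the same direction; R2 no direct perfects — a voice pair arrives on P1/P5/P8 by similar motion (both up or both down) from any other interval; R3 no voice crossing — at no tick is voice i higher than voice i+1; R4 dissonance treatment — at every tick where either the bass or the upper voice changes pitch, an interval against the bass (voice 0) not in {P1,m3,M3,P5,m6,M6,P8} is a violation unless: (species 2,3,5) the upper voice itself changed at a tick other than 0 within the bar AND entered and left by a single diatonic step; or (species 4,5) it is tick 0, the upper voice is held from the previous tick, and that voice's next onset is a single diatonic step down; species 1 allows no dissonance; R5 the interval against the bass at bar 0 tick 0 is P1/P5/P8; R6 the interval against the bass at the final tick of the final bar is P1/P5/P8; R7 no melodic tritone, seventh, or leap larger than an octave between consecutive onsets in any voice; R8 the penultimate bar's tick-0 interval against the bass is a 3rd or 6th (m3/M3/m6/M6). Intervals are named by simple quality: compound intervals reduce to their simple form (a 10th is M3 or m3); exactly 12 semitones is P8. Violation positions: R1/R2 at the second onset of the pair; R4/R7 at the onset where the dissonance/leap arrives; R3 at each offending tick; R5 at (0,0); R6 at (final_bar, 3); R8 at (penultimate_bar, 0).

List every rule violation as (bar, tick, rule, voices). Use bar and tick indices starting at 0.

bar 0: v0=C3 v1=C4 v2=G4 downbeat P5
bar 1: v0=E3 v1=B3 v2=G4 downbeat m3
bar 2: v0=D3 v1=F3 v2=C4 downbeat m7
bar 3: v0=E3 v1=C4 v2=B4 downbeat P5
bar 4: v0=F3 v1=D4 v2=A4 downbeat M3
bar 5: v0=B2 v1=G3 v2=D4 downbeat m3
bar 6: v0=C3 v1=C4 v2=G4 downbeat P5
  -> R2 @ bar 2 tick 0 v(1, 2): B3/G4 m6 -> F3/C4 P5 similar
  -> R4 @ bar 2 tick 0 v(0, 2): D3/C4 m7 untreated
  -> R7 @ bar 2 tick 0 v(1,): B3->F3 leap 6st
  -> R2 @ bar 3 tick 0 v(0, 2): D3/C4 m7 -> E3/B4 P5 similar
  -> R7 @ bar 3 tick 0 v(2,): C4->B4 leap 11st
  -> R1 @ bar 5 tick 0 v(1, 2): D4/A4 P5 -> G3/D4 P5 similar
  -> R7 @ bar 5 tick 0 v(0,): F3->B2 leap 6st
  -> R1 @ bar 6 tick 0 v(1, 2): G3/D4 P5 -> C4/G4 P5 similar
  -> R2 @ bar 6 tick 0 v(0, 1): B2/G3 m6 -> C3/C4 P8 similar
  -> R2 @ bar 6 tick 0 v(0, 2): B2/D4 m3 -> C3/G4 P5 similar

(2, 0, R2, (1, 2))
(2, 0, R4, (0, 2))
(2, 0, R7, (1,))
(3, 0, R2, (0, 2))
(3, 0, R7, (2,))
(5, 0, R1, (1, 2))
(5, 0, R7, (0,))
(6, 0, R1, (1, 2))
(6, 0, R2, (0, 1))
(6, 0, R2, (0, 2))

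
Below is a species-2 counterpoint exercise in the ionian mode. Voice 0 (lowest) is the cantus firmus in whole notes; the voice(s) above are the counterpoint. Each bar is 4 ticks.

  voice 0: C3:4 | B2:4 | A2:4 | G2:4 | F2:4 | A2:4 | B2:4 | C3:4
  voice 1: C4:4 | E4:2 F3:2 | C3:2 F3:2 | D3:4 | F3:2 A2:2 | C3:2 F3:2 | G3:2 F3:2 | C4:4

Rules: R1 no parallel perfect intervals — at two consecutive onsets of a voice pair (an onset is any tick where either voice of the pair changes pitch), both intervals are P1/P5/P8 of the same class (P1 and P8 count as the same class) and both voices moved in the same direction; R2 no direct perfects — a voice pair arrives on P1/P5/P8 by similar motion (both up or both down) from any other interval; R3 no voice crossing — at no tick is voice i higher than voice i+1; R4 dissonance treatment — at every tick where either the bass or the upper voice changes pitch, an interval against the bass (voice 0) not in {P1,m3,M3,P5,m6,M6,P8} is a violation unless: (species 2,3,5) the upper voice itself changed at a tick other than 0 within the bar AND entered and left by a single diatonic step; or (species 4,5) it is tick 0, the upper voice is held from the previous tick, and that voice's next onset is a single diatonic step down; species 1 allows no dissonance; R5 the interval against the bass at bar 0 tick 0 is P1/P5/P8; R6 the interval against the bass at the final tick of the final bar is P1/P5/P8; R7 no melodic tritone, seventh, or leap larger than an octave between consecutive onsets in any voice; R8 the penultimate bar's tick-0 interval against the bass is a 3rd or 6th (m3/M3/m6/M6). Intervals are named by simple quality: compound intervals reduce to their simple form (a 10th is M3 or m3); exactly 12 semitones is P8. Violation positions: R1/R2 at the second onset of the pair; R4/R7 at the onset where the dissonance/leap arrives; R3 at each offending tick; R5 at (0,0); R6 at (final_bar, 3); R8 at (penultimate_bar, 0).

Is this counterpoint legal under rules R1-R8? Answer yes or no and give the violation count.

bar 0: v0=C3 v1=C4 (P8)
bar 1: v0=B2 v1=E4 (P4)
bar 2: v0=A2 v1=C3 (m3)
bar 3: v0=G2 v1=D3 (P5)
bar 4: v0=F2 v1=F3 (P8)
bar 5: v0=A2 v1=C3 (m3)
bar 6: v0=B2 v1=G3 (m6)
bar 7: v0=C3 v1=C4 (P8)
  R4 @ bar1.0: B2/E4 P4 untreated
  R4 @ bar1.2: B2/F3 TT untreated
  R7 @ bar1.2: E4->F3 leap 11st
  R2 @ bar3.0: A2/F3 m6 -> G2/D3 P5 similar
  R4 @ bar6.2: B2/F3 TT untreated
  R2 @ bar7.0: B2/F3 TT -> C3/C4 P8 similar

No (6 violations)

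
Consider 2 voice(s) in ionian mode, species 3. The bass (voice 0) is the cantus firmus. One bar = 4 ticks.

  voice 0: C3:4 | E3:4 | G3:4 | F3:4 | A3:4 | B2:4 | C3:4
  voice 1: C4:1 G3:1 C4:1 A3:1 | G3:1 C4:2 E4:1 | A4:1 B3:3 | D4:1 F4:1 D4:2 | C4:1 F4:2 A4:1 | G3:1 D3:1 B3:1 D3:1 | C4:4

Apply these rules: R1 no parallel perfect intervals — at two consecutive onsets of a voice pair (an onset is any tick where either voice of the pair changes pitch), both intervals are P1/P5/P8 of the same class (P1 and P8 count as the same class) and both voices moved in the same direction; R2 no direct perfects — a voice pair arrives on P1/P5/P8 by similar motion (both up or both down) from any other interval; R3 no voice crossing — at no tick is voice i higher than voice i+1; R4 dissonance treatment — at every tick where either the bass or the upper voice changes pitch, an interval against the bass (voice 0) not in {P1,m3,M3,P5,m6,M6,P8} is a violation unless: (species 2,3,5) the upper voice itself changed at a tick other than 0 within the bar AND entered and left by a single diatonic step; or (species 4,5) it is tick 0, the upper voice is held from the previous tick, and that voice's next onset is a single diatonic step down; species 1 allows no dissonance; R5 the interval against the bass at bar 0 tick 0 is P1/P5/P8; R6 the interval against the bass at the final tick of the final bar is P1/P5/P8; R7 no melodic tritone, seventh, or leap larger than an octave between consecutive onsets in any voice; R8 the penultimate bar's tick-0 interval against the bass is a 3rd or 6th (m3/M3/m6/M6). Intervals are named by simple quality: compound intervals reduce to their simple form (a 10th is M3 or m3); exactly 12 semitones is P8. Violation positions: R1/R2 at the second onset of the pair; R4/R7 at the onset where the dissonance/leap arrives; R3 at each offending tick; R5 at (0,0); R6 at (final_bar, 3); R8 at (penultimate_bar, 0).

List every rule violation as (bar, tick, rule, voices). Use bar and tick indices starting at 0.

bar 0: v0=C3 v1=C4 downbeat P8
bar 1: v0=E3 v1=G3 downbeat m3
bar 2: v0=G3 v1=A4 downbeat M2
bar 3: v0=F3 v1=D4 downbeat M6
bar 4: v0=A3 v1=C4 downbeat m3
bar 5: v0=B2 v1=G3 downbeat m6
bar 6: v0=C3 v1=C4 downbeat P8
  -> R4 @ bar 2 tick 0 v(0, 1): G3/A4 M2 untreated
  -> R7 @ bar 2 tick 1 v(1,): A4->B3 leap 10st
  -> R7 @ bar 5 tick 0 v(0,): A3->B2 leap 10st
  -> R7 @ bar 5 tick 0 v(1,): A4->G3 leap 14st
  -> R2 @ bar 6 tick 0 v(0, 1): B2/D3 m3 -> C3/C4 P8 similar
  -> R7 @ bar 6 tick 0 v(1,): D3->C4 leap 10st

(2, 0, R4, (0, 1))
(2, 1, R7, (1,))
(5, 0, R7, (0,))
(5, 0, R7, (1,))
(6, 0, R2, (0, 1))
(6, 0, R7, (1,))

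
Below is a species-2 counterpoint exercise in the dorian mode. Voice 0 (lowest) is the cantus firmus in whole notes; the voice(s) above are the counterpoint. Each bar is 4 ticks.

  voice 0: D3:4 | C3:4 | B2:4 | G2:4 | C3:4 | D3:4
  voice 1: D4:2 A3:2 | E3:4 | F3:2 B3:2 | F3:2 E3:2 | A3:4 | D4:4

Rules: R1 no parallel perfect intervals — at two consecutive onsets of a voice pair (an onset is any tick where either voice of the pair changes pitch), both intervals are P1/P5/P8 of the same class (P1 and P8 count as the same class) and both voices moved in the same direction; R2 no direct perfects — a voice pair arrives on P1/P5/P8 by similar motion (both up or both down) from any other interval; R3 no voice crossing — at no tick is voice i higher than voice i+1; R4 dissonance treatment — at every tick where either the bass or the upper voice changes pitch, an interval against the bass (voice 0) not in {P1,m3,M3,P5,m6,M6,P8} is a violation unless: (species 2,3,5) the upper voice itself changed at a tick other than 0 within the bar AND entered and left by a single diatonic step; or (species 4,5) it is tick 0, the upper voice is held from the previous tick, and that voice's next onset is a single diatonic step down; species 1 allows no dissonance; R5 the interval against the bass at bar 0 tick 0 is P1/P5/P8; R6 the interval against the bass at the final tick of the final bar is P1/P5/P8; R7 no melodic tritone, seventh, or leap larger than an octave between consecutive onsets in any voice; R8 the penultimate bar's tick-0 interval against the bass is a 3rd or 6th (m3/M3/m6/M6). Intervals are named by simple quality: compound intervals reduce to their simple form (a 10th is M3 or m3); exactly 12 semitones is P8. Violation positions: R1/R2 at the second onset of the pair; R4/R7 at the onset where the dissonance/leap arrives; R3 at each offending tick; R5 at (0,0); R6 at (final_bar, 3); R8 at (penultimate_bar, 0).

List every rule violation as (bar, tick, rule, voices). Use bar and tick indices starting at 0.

bar 0: v0=D3 v1=D4 downbeat P8
bar 1: v0=C3 v1=E3 downbeat M3
bar 2: v0=B2 v1=F3 downbeat TT
bar 3: v0=G2 v1=F3 downbeat m7
bar 4: v0=C3 v1=A3 downbeat M6
bar 5: v0=D3 v1=D4 downbeat P8
  -> R4 @ bar 2 tick 0 v(0, 1): B2/F3 TT untreated
  -> R7 @ bar 2 tick 2 v(1,): F3->B3 leap 6st
  -> R4 @ bar 3 tick 0 v(0, 1): G2/F3 m7 untreated
  -> R7 @ bar 3 tick 0 v(1,): B3->F3 leap 6st
  -> R2 @ bar 5 tick 0 v(0, 1): C3/A3 M6 -> D3/D4 P8 similar

(2, 0, R4, (0, 1))
(2, 2, R7, (1,))
(3, 0, R4, (0, 1))
(3, 0, R7, (1,))
(5, 0, R2, (0, 1))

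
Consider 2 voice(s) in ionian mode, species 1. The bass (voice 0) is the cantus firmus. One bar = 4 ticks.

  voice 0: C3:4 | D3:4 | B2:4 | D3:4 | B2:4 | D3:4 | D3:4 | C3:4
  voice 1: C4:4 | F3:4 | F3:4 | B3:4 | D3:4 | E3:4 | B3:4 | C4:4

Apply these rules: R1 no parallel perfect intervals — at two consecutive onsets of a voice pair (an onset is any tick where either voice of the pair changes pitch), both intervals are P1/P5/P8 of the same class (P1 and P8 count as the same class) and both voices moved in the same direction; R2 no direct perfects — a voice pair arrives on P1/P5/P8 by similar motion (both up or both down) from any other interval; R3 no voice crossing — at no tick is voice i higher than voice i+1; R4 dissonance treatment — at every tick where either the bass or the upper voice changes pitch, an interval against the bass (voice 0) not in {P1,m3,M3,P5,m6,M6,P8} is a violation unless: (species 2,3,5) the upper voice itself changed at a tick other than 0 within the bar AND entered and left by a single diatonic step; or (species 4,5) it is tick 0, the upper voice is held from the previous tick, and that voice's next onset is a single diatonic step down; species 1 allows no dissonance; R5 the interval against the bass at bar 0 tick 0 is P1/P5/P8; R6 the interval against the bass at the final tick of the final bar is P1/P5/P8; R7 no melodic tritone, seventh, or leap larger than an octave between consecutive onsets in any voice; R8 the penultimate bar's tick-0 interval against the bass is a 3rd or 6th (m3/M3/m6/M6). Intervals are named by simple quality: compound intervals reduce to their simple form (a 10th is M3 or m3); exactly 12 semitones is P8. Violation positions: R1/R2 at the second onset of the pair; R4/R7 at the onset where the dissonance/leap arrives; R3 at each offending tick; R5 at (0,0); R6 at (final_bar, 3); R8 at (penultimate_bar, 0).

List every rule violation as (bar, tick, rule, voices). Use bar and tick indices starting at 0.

(2, 0, R4, (0, 1))
(3, 0, R7, (1,))
(5, 0, R4, (0, 1))

bar 0: v0=C3 v1=C4 downbeat P8
bar 1: v0=D3 v1=F3 downbeat m3
bar 2: v0=B2 v1=F3 downbeat TT
bar 3: v0=D3 v1=B3 downbeat M6
bar 4: v0=B2 v1=D3 downbeat m3
bar 5: v0=D3 v1=E3 downbeat M2
bar 6: v0=D3 v1=B3 downbeat M6
bar 7: v0=C3 v1=C4 downbeat P8
  -> R4 @ bar 2 tick 0 v(0, 1): B2/F3 TT untreated
  -> R7 @ bar 3 tick 0 v(1,): F3->B3 leap 6st
  -> R4 @ bar 5 tick 0 v(0, 1): D3/E3 M2 untreated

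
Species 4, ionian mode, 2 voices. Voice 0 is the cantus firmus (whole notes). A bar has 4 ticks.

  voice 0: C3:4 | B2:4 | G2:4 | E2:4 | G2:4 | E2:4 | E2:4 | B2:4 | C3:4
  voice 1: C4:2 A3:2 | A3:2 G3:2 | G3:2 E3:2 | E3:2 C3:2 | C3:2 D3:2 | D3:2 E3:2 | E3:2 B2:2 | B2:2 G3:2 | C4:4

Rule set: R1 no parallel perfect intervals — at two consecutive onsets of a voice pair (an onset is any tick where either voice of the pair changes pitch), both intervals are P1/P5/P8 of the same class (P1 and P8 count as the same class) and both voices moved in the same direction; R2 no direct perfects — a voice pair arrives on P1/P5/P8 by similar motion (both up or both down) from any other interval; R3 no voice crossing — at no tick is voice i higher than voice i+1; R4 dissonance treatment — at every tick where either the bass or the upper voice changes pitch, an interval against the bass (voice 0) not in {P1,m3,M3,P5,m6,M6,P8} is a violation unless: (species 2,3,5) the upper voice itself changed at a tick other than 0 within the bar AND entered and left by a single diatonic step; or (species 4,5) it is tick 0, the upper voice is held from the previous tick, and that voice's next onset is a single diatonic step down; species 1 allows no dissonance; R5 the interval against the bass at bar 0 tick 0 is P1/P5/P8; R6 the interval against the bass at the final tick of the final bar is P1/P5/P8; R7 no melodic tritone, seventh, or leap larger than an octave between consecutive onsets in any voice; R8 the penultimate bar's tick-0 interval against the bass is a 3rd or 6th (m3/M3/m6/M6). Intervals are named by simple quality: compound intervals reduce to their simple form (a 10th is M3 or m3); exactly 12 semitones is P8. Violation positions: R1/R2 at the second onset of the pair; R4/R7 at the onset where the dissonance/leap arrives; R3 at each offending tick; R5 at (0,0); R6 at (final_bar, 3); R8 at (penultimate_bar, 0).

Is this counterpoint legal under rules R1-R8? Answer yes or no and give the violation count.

No (4 violations)

bar 0: v0=C3 v1=C4 (P8)
bar 1: v0=B2 v1=A3 (m7)
bar 2: v0=G2 v1=G3 (P8)
bar 3: v0=E2 v1=E3 (P8)
bar 4: v0=G2 v1=C3 (P4)
bar 5: v0=E2 v1=D3 (m7)
bar 6: v0=E2 v1=E3 (P8)
bar 7: v0=B2 v1=B2 (P1)
bar 8: v0=C3 v1=C4 (P8)
  R4 @ bar4.0: G2/C3 P4 untreated
  R4 @ bar5.0: E2/D3 m7 untreated
  R8 @ bar7.0: penult P1 not 3rd/6th
  R2 @ bar8.0: B2/G3 m6 -> C3/C4 P8 similar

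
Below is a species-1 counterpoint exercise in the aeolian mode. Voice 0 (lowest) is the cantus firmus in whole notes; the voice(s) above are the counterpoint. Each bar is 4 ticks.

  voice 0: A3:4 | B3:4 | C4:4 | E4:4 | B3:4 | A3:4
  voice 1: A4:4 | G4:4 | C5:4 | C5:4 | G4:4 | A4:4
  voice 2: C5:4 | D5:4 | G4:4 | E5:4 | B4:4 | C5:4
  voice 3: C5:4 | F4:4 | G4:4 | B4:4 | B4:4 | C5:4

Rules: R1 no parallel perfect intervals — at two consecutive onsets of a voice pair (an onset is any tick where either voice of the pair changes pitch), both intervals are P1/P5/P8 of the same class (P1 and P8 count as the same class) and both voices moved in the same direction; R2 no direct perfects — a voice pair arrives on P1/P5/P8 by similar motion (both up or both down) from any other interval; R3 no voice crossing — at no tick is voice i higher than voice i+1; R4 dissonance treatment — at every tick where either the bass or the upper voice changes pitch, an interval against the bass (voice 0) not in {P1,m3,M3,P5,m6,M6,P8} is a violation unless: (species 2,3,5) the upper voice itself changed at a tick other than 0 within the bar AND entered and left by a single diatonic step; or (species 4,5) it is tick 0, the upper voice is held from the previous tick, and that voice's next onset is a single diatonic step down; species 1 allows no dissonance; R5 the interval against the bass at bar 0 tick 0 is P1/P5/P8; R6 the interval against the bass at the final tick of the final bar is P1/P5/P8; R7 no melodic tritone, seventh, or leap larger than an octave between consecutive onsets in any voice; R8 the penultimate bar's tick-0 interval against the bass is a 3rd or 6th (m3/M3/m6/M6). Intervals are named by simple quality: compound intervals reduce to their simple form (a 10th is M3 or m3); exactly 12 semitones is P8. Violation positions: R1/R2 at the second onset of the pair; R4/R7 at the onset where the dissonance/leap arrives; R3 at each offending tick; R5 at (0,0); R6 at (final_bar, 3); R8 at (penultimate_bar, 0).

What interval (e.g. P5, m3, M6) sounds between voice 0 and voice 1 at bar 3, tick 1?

voice 0=E4 voice 1=C5 -> m6

m6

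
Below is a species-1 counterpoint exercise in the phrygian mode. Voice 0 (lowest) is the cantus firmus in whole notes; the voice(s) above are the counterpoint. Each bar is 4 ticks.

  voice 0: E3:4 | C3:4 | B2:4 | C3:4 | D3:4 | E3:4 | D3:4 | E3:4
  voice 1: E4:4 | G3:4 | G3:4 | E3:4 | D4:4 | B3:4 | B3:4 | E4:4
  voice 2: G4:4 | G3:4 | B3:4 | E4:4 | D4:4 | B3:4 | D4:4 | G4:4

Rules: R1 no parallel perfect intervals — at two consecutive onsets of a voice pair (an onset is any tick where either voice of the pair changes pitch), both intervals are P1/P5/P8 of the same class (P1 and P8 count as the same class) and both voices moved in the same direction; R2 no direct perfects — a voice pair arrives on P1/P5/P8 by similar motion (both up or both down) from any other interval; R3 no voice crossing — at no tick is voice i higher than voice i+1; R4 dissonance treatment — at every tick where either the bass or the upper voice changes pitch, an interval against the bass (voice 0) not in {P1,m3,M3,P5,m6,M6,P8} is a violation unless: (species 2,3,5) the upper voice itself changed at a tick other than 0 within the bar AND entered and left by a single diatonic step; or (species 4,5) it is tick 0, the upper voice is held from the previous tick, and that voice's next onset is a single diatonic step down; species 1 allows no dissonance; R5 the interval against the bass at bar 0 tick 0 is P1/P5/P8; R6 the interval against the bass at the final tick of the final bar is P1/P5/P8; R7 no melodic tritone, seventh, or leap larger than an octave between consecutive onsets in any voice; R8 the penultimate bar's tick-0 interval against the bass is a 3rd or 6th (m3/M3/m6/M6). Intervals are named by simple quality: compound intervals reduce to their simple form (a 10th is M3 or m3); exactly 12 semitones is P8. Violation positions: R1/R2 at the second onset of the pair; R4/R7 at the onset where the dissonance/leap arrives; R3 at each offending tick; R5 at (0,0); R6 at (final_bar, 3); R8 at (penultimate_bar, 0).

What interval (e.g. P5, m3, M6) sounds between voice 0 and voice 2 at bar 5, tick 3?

P5

voice 0=E3 voice 2=B3 -> P5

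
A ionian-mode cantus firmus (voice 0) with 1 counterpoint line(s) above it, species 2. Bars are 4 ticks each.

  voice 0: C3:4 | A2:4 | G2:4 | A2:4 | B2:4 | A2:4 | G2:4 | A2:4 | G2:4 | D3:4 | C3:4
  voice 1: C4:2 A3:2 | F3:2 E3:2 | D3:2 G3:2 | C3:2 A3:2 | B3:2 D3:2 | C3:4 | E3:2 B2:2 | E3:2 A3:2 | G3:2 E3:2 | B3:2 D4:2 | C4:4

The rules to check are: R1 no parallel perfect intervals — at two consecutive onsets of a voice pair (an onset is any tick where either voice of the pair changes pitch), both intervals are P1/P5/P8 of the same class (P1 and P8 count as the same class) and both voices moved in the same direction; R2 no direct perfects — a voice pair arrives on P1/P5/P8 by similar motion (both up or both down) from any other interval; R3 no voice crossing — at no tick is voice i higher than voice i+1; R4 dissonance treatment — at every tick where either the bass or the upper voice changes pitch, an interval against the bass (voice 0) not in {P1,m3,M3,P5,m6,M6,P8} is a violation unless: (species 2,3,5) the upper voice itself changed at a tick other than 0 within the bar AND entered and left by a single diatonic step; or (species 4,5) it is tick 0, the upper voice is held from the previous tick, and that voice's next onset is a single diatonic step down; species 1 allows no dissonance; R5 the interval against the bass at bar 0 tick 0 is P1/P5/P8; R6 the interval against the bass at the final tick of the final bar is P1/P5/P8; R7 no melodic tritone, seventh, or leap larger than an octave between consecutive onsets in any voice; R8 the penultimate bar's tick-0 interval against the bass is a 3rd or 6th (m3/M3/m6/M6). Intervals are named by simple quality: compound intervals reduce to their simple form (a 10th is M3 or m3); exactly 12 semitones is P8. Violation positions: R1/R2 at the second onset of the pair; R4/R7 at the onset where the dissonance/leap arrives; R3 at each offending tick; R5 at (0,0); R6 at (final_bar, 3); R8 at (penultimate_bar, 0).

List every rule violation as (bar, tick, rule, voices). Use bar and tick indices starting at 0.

bar 0: v0=C3 v1=C4 downbeat P8
bar 1: v0=A2 v1=F3 downbeat m6
bar 2: v0=G2 v1=D3 downbeat P5
bar 3: v0=A2 v1=C3 downbeat m3
bar 4: v0=B2 v1=B3 downbeat P8
bar 5: v0=A2 v1=C3 downbeat m3
bar 6: v0=G2 v1=E3 downbeat M6
bar 7: v0=A2 v1=E3 downbeat P5
bar 8: v0=G2 v1=G3 downbeat P8
bar 9: v0=D3 v1=B3 downbeat M6
bar 10: v0=C3 v1=C4 downbeat P8
  -> R1 @ bar 2 tick 0 v(0, 1): A2/E3 P5 -> G2/D3 P5 similar
  -> R1 @ bar 4 tick 0 v(0, 1): A2/A3 P8 -> B2/B3 P8 similar
  -> R2 @ bar 7 tick 0 v(0, 1): G2/B2 M3 -> A2/E3 P5 similar
  -> R1 @ bar 8 tick 0 v(0, 1): A2/A3 P8 -> G2/G3 P8 similar
  -> R1 @ bar 10 tick 0 v(0, 1): D3/D4 P8 -> C3/C4 P8 similar

(2, 0, R1, (0, 1))
(4, 0, R1, (0, 1))
(7, 0, R2, (0, 1))
(8, 0, R1, (0, 1))
(10, 0, R1, (0, 1))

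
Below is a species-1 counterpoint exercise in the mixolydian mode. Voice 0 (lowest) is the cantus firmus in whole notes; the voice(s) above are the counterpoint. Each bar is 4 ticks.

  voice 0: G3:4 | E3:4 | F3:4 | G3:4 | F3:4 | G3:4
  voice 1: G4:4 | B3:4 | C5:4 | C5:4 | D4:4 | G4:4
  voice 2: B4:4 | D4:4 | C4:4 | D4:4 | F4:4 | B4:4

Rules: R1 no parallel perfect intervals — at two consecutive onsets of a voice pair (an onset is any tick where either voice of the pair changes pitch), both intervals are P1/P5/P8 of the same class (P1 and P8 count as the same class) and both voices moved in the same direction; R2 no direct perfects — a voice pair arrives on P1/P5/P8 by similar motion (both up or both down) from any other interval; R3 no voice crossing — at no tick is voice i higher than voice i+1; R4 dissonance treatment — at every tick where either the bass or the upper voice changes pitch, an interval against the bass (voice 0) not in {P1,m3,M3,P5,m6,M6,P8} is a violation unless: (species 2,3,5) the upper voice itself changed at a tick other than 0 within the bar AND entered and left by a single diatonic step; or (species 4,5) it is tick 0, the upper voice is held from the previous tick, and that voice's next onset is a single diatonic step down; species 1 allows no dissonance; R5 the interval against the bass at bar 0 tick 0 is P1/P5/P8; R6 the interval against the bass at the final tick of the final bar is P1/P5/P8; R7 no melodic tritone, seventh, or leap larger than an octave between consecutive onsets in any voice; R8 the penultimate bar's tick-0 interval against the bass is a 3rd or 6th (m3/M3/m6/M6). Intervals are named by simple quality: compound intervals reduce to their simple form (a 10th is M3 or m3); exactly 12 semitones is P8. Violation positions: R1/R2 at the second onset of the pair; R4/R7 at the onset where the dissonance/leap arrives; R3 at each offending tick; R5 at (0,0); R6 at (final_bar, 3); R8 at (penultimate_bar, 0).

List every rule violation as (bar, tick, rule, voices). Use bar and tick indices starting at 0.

(0, 0, R5, (0, 2))
(1, 0, R2, (0, 1))
(1, 0, R4, (0, 2))
(2, 0, R1, (0, 1))
(2, 0, R3, (1, 2))
(2, 0, R7, (1,))
(2, 1, R3, (1, 2))
(2, 2, R3, (1, 2))
(2, 3, R3, (1, 2))
(3, 0, R1, (0, 2))
(3, 0, R3, (1, 2))
(3, 0, R4, (0, 1))
(3, 1, R3, (1, 2))
(3, 2, R3, (1, 2))
(3, 3, R3, (1, 2))
(4, 0, R7, (1,))
(4, 0, R8, (0, 2))
(5, 0, R2, (0, 1))
(5, 0, R7, (2,))
(5, 3, R6, (0, 2))

bar 0: v0=G3 v1=G4 v2=B4 downbeat M3
bar 1: v0=E3 v1=B3 v2=D4 downbeat m7
bar 2: v0=F3 v1=C5 v2=C4 downbeat P5
bar 3: v0=G3 v1=C5 v2=D4 downbeat P5
bar 4: v0=F3 v1=D4 v2=F4 downbeat P8
bar 5: v0=G3 v1=G4 v2=B4 downbeat M3
  -> R5 @ bar 0 tick 0 v(0, 2): opens on M3
  -> R2 @ bar 1 tick 0 v(0, 1): G3/G4 P8 -> E3/B3 P5 similar
  -> R4 @ bar 1 tick 0 v(0, 2): E3/D4 m7 untreated
  -> R1 @ bar 2 tick 0 v(0, 1): E3/B3 P5 -> F3/C5 P5 similar
  -> R3 @ bar 2 tick 0 v(1, 2): C5 above C4
  -> R7 @ bar 2 tick 0 v(1,): B3->C5 leap 13st
  -> R3 @ bar 2 tick 1 v(1, 2): C5 above C4
  -> R3 @ bar 2 tick 2 v(1, 2): C5 above C4
  -> R3 @ bar 2 tick 3 v(1, 2): C5 above C4
  -> R1 @ bar 3 tick 0 v(0, 2): F3/C4 P5 -> G3/D4 P5 similar
  -> R3 @ bar 3 tick 0 v(1, 2): C5 above D4
  -> R4 @ bar 3 tick 0 v(0, 1): G3/C5 P4 untreated
  -> R3 @ bar 3 tick 1 v(1, 2): C5 above D4
  -> R3 @ bar 3 tick 2 v(1, 2): C5 above D4
  -> R3 @ bar 3 tick 3 v(1, 2): C5 above D4
  -> R7 @ bar 4 tick 0 v(1,): C5->D4 leap 10st
  -> R8 @ bar 4 tick 0 v(0, 2): penult P8 not 3rd/6th
  -> R2 @ bar 5 tick 0 v(0, 1): F3/D4 M6 -> G3/G4 P8 similar
  -> R7 @ bar 5 tick 0 v(2,): F4->B4 leap 6st
  -> R6 @ bar 5 tick 3 v(0, 2): closes on M3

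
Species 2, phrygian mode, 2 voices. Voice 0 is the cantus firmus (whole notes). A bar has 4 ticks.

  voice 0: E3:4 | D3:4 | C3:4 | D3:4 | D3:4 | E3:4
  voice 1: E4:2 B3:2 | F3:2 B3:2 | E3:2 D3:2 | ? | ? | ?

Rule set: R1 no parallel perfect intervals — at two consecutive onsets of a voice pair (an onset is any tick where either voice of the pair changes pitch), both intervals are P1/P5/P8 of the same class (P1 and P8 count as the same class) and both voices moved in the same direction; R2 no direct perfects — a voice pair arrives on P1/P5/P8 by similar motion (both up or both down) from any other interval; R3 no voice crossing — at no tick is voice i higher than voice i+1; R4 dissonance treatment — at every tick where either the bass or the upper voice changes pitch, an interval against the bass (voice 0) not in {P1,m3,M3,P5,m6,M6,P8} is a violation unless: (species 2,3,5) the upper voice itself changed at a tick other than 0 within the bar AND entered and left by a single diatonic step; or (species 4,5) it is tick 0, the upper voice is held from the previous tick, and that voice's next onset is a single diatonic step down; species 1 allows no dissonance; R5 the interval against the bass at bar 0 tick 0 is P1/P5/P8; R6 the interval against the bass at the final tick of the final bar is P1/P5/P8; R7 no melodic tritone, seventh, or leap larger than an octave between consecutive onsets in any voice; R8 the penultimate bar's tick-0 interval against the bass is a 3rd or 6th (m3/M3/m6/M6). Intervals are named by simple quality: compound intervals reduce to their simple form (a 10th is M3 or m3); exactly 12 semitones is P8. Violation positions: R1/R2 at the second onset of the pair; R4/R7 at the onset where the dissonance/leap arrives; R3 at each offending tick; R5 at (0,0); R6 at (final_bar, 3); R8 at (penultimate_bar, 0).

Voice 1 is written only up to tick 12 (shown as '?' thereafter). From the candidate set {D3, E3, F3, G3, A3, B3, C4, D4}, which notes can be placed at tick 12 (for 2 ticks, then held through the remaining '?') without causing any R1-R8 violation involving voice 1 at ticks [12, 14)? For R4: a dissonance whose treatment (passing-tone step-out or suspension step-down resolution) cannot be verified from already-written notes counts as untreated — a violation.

{B3, D3, F3}

D3: legal
E3: violates R4
F3: legal
G3: violates R4
A3: violates R2
B3: legal
C4: violates R4,R7
D4: violates R2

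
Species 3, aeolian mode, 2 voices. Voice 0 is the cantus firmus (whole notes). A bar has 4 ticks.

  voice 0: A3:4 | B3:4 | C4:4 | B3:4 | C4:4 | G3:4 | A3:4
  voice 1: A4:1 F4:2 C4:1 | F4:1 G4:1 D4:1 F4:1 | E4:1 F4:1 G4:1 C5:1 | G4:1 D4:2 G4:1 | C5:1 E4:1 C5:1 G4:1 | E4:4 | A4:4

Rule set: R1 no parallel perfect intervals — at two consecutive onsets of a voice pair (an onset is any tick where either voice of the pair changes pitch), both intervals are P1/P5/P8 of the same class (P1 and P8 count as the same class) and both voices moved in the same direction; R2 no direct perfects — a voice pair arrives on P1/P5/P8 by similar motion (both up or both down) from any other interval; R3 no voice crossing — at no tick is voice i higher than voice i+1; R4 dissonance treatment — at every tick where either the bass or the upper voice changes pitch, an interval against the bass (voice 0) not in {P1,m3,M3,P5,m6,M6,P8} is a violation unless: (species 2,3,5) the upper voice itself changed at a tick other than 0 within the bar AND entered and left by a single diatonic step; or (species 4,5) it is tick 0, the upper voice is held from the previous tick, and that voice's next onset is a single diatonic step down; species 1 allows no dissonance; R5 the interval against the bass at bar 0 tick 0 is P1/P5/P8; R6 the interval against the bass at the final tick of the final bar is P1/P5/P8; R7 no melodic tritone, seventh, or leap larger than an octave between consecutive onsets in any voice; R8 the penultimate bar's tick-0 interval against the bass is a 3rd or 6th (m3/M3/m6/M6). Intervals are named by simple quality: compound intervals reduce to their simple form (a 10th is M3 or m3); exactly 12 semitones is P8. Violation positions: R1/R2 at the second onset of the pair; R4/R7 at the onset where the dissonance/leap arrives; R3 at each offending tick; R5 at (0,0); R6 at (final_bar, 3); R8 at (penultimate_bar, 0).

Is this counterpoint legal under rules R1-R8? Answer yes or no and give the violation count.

No (4 violations)

bar 0: v0=A3 v1=A4 (P8)
bar 1: v0=B3 v1=F4 (TT)
bar 2: v0=C4 v1=E4 (M3)
bar 3: v0=B3 v1=G4 (m6)
bar 4: v0=C4 v1=C5 (P8)
bar 5: v0=G3 v1=E4 (M6)
bar 6: v0=A3 v1=A4 (P8)
  R4 @ bar1.0: B3/F4 TT untreated
  R4 @ bar1.3: B3/F4 TT untreated
  R2 @ bar4.0: B3/G4 m6 -> C4/C5 P8 similar
  R2 @ bar6.0: G3/E4 M6 -> A3/A4 P8 similar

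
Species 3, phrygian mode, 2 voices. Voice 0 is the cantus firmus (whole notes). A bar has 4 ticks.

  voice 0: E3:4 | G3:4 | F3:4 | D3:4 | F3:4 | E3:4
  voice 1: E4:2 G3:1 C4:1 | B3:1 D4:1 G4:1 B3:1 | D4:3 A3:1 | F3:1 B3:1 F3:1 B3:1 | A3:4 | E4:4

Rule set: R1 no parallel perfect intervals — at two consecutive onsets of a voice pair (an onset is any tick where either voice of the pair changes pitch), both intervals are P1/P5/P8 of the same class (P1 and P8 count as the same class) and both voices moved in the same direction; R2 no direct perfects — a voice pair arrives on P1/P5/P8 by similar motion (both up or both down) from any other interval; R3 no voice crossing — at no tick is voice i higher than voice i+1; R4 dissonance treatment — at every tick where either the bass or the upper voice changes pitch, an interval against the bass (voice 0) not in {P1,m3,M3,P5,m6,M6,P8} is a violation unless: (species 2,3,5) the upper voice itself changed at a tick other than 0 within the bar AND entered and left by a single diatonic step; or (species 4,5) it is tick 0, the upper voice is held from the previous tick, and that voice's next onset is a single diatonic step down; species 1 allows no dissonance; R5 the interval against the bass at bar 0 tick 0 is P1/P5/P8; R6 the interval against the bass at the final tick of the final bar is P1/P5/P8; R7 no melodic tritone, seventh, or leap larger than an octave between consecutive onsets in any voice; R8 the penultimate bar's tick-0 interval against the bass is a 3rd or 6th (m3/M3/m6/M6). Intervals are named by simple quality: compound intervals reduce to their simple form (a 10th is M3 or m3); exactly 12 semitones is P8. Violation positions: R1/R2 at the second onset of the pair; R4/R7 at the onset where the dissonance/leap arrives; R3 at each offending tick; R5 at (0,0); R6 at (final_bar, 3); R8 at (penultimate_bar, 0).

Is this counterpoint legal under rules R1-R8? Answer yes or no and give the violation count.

No (3 violations)

bar 0: v0=E3 v1=E4 (P8)
bar 1: v0=G3 v1=B3 (M3)
bar 2: v0=F3 v1=D4 (M6)
bar 3: v0=D3 v1=F3 (m3)
bar 4: v0=F3 v1=A3 (M3)
bar 5: v0=E3 v1=E4 (P8)
  R7 @ bar3.1: F3->B3 leap 6st
  R7 @ bar3.2: B3->F3 leap 6st
  R7 @ bar3.3: F3->B3 leap 6st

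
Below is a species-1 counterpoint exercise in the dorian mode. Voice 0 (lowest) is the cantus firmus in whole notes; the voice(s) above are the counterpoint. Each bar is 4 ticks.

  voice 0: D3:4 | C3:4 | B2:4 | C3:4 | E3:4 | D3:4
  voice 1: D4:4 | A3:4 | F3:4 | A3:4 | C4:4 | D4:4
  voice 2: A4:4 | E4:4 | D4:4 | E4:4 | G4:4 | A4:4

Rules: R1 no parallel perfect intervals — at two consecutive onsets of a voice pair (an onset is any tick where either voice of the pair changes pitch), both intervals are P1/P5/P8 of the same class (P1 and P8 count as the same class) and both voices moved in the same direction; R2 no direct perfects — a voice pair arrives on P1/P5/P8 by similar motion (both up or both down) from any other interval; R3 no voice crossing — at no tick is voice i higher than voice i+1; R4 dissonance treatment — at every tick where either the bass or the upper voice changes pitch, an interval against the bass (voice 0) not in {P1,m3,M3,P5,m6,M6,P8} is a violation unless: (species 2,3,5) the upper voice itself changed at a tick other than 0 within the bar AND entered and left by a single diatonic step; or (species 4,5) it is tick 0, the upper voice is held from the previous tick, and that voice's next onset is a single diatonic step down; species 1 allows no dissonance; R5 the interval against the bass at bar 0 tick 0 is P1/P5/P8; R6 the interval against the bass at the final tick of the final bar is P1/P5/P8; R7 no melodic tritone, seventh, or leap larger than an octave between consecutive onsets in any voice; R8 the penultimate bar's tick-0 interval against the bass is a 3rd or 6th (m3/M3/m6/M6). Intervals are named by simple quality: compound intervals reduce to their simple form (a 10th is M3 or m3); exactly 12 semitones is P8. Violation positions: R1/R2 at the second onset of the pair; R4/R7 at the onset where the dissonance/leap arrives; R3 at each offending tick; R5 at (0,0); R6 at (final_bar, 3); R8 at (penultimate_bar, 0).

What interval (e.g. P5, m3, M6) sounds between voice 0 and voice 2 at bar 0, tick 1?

P5

voice 0=D3 voice 2=A4 -> P5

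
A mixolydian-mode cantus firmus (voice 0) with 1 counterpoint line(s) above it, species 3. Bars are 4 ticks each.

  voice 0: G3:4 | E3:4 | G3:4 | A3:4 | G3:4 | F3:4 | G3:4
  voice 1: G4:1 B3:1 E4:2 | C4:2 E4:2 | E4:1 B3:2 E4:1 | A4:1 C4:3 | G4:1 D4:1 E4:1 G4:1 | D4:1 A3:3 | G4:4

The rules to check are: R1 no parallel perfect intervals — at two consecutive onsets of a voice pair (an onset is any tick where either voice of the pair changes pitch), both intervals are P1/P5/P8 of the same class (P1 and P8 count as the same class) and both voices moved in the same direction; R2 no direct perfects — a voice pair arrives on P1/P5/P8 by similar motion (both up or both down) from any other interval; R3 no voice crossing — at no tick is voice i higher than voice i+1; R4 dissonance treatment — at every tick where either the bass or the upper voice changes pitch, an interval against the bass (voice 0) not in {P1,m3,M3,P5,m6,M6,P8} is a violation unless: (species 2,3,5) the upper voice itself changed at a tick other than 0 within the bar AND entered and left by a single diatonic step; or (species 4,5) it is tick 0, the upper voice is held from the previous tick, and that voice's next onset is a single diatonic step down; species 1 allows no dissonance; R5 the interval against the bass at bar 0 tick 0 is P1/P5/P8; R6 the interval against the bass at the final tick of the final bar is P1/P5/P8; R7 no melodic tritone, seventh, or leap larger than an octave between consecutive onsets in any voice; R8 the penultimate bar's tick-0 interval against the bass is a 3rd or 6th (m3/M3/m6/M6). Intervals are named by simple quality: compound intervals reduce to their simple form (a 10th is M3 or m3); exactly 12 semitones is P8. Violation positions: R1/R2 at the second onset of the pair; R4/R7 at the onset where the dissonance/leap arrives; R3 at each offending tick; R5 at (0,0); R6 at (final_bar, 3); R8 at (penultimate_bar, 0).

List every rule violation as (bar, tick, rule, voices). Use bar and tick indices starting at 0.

bar 0: v0=G3 v1=G4 downbeat P8
bar 1: v0=E3 v1=C4 downbeat m6
bar 2: v0=G3 v1=E4 downbeat M6
bar 3: v0=A3 v1=A4 downbeat P8
bar 4: v0=G3 v1=G4 downbeat P8
bar 5: v0=F3 v1=D4 downbeat M6
bar 6: v0=G3 v1=G4 downbeat P8
  -> R2 @ bar 3 tick 0 v(0, 1): G3/E4 M6 -> A3/A4 P8 similar
  -> R2 @ bar 6 tick 0 v(0, 1): F3/A3 M3 -> G3/G4 P8 similar
  -> R7 @ bar 6 tick 0 v(1,): A3->G4 leap 10st

(3, 0, R2, (0, 1))
(6, 0, R2, (0, 1))
(6, 0, R7, (1,))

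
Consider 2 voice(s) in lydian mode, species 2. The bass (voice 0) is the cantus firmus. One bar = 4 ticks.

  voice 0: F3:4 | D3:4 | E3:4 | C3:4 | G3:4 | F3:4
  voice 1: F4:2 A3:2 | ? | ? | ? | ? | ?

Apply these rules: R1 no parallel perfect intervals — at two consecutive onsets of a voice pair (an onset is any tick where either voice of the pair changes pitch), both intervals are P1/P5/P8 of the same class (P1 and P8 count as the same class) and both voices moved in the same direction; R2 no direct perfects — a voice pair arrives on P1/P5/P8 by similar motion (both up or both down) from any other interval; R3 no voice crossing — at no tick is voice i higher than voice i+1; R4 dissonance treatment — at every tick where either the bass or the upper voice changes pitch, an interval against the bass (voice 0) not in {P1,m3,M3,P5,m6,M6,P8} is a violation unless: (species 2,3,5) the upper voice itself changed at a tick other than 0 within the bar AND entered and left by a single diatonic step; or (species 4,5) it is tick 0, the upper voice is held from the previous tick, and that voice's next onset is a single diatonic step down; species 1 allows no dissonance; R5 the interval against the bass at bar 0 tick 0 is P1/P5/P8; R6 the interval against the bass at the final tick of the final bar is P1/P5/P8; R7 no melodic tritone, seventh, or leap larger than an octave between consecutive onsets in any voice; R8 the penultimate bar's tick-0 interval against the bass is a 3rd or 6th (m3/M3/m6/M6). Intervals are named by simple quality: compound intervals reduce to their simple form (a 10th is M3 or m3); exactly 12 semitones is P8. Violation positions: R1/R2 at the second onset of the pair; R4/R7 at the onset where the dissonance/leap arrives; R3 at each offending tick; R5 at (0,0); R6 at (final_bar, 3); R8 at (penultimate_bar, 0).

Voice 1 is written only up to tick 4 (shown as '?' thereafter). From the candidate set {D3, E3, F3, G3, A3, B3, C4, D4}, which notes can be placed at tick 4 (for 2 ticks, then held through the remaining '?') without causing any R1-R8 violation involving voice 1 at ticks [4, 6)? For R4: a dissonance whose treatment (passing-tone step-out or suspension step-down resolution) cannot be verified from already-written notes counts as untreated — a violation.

D3: violates R2
E3: violates R4
F3: legal
G3: violates R4
A3: legal
B3: legal
C4: violates R4
D4: legal

{A3, B3, D4, F3}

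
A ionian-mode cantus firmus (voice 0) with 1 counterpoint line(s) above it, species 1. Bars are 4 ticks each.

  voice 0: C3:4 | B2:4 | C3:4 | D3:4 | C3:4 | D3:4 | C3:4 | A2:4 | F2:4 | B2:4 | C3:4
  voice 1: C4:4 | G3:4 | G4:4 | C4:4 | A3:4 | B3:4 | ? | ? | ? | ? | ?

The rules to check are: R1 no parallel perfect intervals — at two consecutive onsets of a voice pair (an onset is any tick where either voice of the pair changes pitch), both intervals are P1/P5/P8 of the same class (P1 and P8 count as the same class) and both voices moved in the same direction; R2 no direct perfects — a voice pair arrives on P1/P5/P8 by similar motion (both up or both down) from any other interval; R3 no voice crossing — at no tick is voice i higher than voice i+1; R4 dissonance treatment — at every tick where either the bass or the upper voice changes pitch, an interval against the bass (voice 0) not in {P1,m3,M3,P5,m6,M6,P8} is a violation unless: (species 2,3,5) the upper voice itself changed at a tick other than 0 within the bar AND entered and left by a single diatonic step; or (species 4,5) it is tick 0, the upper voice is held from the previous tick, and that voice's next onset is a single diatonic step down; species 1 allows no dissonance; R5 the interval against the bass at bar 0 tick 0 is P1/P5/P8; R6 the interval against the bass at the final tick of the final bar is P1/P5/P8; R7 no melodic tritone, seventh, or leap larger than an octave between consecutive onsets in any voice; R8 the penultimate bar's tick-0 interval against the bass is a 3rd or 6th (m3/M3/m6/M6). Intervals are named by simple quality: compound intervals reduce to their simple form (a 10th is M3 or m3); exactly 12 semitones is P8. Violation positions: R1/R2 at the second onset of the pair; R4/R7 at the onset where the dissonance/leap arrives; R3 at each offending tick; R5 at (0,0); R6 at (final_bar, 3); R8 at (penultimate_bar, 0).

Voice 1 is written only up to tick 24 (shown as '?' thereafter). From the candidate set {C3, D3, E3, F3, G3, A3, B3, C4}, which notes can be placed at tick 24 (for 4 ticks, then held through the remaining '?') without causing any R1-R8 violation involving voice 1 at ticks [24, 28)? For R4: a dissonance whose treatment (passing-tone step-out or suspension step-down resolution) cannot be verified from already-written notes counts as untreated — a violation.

{A3, C4, E3}

C3: violates R2,R7
D3: violates R4
E3: legal
F3: violates R4,R7
G3: violates R2
A3: legal
B3: violates R4
C4: legal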